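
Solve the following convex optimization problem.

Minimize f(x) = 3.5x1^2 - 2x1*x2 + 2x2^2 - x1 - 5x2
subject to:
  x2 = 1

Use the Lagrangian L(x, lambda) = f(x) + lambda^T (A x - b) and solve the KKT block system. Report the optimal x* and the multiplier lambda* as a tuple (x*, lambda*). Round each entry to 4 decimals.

Form the Lagrangian:
  L(x, lambda) = (1/2) x^T Q x + c^T x + lambda^T (A x - b)
Stationarity (grad_x L = 0): Q x + c + A^T lambda = 0.
Primal feasibility: A x = b.

This gives the KKT block system:
  [ Q   A^T ] [ x     ]   [-c ]
  [ A    0  ] [ lambda ] = [ b ]

Solving the linear system:
  x*      = (0.4286, 1)
  lambda* = (1.8571)
  f(x*)   = -3.6429

x* = (0.4286, 1), lambda* = (1.8571)


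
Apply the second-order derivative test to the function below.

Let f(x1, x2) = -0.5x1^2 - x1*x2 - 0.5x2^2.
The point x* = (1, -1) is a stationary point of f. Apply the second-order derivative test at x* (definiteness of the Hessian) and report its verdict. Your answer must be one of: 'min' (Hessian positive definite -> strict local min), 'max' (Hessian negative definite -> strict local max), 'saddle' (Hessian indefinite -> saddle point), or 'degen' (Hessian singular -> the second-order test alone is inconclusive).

Compute the Hessian H = grad^2 f:
  H = [[-1, -1], [-1, -1]]
Verify stationarity: grad f(x*) = H x* + g = (0, 0).
Eigenvalues of H: -2, 0.
H has a zero eigenvalue (singular; negative semidefinite but not definite), so H is neither positive definite, negative definite, nor indefinite. The second-order test alone is inconclusive -> degen.
(Indeed, f is constant along the null direction of H through x*, so x* is not a strict local extremum.)

degen


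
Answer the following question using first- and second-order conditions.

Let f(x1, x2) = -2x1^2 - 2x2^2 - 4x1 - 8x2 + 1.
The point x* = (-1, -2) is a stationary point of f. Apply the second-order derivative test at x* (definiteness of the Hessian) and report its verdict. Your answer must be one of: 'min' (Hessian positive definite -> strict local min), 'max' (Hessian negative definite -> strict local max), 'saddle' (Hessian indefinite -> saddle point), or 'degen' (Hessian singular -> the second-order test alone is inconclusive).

Compute the Hessian H = grad^2 f:
  H = [[-4, 0], [0, -4]]
Verify stationarity: grad f(x*) = H x* + g = (0, 0).
Eigenvalues of H: -4, -4.
Both eigenvalues < 0, so H is negative definite -> x* is a strict local max.

max


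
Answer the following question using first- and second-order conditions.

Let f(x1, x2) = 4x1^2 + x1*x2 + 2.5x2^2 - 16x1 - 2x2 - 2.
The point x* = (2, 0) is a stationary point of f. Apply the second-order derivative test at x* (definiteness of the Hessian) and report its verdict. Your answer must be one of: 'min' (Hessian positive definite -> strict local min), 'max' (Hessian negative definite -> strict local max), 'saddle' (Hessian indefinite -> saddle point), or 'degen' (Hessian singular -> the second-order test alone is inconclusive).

Compute the Hessian H = grad^2 f:
  H = [[8, 1], [1, 5]]
Verify stationarity: grad f(x*) = H x* + g = (0, 0).
Eigenvalues of H: 4.6972, 8.3028.
Both eigenvalues > 0, so H is positive definite -> x* is a strict local min.

min


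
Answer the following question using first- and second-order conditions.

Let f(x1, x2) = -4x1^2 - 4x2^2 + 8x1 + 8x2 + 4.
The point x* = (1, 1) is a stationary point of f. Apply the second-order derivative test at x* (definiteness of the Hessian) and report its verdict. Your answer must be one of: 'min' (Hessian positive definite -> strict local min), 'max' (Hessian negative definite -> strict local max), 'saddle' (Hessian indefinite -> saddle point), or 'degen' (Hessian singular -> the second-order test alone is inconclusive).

Compute the Hessian H = grad^2 f:
  H = [[-8, 0], [0, -8]]
Verify stationarity: grad f(x*) = H x* + g = (0, 0).
Eigenvalues of H: -8, -8.
Both eigenvalues < 0, so H is negative definite -> x* is a strict local max.

max


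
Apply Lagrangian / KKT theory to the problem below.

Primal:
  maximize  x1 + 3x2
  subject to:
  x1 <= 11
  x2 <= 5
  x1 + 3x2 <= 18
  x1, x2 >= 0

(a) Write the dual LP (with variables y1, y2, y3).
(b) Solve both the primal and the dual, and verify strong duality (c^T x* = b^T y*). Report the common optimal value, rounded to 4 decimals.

The standard primal-dual pair for 'max c^T x s.t. A x <= b, x >= 0' is:
  Dual:  min b^T y  s.t.  A^T y >= c,  y >= 0.

So the dual LP is:
  minimize  11y1 + 5y2 + 18y3
  subject to:
    y1 + y3 >= 1
    y2 + 3y3 >= 3
    y1, y2, y3 >= 0

Solving the primal: x* = (3, 5).
  primal value c^T x* = 18.
Solving the dual: y* = (0, 0, 1).
  dual value b^T y* = 18.
Strong duality: c^T x* = b^T y*. Confirmed.

18


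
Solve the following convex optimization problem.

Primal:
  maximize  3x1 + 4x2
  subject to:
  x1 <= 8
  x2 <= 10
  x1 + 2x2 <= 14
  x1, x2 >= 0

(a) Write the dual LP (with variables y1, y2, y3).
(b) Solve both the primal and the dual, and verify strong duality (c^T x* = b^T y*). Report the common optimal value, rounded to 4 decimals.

The standard primal-dual pair for 'max c^T x s.t. A x <= b, x >= 0' is:
  Dual:  min b^T y  s.t.  A^T y >= c,  y >= 0.

So the dual LP is:
  minimize  8y1 + 10y2 + 14y3
  subject to:
    y1 + y3 >= 3
    y2 + 2y3 >= 4
    y1, y2, y3 >= 0

Solving the primal: x* = (8, 3).
  primal value c^T x* = 36.
Solving the dual: y* = (1, 0, 2).
  dual value b^T y* = 36.
Strong duality: c^T x* = b^T y*. Confirmed.

36


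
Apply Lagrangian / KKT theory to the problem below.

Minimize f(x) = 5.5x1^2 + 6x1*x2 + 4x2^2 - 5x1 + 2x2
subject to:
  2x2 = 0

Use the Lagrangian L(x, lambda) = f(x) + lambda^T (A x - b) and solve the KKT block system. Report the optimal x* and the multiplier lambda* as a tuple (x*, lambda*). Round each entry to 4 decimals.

Form the Lagrangian:
  L(x, lambda) = (1/2) x^T Q x + c^T x + lambda^T (A x - b)
Stationarity (grad_x L = 0): Q x + c + A^T lambda = 0.
Primal feasibility: A x = b.

This gives the KKT block system:
  [ Q   A^T ] [ x     ]   [-c ]
  [ A    0  ] [ lambda ] = [ b ]

Solving the linear system:
  x*      = (0.4545, 0)
  lambda* = (-2.3636)
  f(x*)   = -1.1364

x* = (0.4545, 0), lambda* = (-2.3636)


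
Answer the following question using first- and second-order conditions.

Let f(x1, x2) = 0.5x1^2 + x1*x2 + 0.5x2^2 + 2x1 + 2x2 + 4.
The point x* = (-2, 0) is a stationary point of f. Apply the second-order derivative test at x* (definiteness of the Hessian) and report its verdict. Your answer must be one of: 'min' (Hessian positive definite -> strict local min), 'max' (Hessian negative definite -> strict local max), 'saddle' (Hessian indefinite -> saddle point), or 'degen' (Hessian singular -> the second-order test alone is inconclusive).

Compute the Hessian H = grad^2 f:
  H = [[1, 1], [1, 1]]
Verify stationarity: grad f(x*) = H x* + g = (0, 0).
Eigenvalues of H: 0, 2.
H has a zero eigenvalue (singular; positive semidefinite but not definite), so H is neither positive definite, negative definite, nor indefinite. The second-order test alone is inconclusive -> degen.
(Indeed, f is constant along the null direction of H through x*, so x* is not a strict local extremum.)

degen


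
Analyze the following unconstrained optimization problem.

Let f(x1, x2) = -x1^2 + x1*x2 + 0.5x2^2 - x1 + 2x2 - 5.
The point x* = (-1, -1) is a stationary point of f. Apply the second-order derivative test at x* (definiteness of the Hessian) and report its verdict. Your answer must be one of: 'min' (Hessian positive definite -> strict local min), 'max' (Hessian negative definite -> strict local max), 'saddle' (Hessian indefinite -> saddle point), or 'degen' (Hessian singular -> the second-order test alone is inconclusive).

Compute the Hessian H = grad^2 f:
  H = [[-2, 1], [1, 1]]
Verify stationarity: grad f(x*) = H x* + g = (0, 0).
Eigenvalues of H: -2.3028, 1.3028.
Eigenvalues have mixed signs, so H is indefinite -> x* is a saddle point.

saddle


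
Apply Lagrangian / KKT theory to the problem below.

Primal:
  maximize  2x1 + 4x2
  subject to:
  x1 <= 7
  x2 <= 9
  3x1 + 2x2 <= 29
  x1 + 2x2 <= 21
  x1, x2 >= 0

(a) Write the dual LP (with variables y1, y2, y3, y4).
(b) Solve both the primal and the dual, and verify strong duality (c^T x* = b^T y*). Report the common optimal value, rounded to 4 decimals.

The standard primal-dual pair for 'max c^T x s.t. A x <= b, x >= 0' is:
  Dual:  min b^T y  s.t.  A^T y >= c,  y >= 0.

So the dual LP is:
  minimize  7y1 + 9y2 + 29y3 + 21y4
  subject to:
    y1 + 3y3 + y4 >= 2
    y2 + 2y3 + 2y4 >= 4
    y1, y2, y3, y4 >= 0

Solving the primal: x* = (4, 8.5).
  primal value c^T x* = 42.
Solving the dual: y* = (0, 0, 0, 2).
  dual value b^T y* = 42.
Strong duality: c^T x* = b^T y*. Confirmed.

42


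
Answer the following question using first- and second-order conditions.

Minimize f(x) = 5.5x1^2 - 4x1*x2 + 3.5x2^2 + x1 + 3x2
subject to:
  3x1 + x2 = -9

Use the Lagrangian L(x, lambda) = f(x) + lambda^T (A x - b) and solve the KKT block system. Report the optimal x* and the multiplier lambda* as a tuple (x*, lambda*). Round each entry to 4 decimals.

Form the Lagrangian:
  L(x, lambda) = (1/2) x^T Q x + c^T x + lambda^T (A x - b)
Stationarity (grad_x L = 0): Q x + c + A^T lambda = 0.
Primal feasibility: A x = b.

This gives the KKT block system:
  [ Q   A^T ] [ x     ]   [-c ]
  [ A    0  ] [ lambda ] = [ b ]

Solving the linear system:
  x*      = (-2.2143, -2.3571)
  lambda* = (4.6429)
  f(x*)   = 16.25

x* = (-2.2143, -2.3571), lambda* = (4.6429)


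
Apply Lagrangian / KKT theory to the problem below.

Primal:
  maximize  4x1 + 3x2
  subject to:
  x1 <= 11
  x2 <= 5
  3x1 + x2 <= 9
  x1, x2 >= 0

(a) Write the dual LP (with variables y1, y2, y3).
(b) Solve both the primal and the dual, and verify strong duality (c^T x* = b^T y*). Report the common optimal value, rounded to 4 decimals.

The standard primal-dual pair for 'max c^T x s.t. A x <= b, x >= 0' is:
  Dual:  min b^T y  s.t.  A^T y >= c,  y >= 0.

So the dual LP is:
  minimize  11y1 + 5y2 + 9y3
  subject to:
    y1 + 3y3 >= 4
    y2 + y3 >= 3
    y1, y2, y3 >= 0

Solving the primal: x* = (1.3333, 5).
  primal value c^T x* = 20.3333.
Solving the dual: y* = (0, 1.6667, 1.3333).
  dual value b^T y* = 20.3333.
Strong duality: c^T x* = b^T y*. Confirmed.

20.3333


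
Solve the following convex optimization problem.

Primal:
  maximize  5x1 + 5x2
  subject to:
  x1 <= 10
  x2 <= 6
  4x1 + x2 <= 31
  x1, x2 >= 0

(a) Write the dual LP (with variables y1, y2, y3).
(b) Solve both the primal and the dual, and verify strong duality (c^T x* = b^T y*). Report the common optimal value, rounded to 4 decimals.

The standard primal-dual pair for 'max c^T x s.t. A x <= b, x >= 0' is:
  Dual:  min b^T y  s.t.  A^T y >= c,  y >= 0.

So the dual LP is:
  minimize  10y1 + 6y2 + 31y3
  subject to:
    y1 + 4y3 >= 5
    y2 + y3 >= 5
    y1, y2, y3 >= 0

Solving the primal: x* = (6.25, 6).
  primal value c^T x* = 61.25.
Solving the dual: y* = (0, 3.75, 1.25).
  dual value b^T y* = 61.25.
Strong duality: c^T x* = b^T y*. Confirmed.

61.25


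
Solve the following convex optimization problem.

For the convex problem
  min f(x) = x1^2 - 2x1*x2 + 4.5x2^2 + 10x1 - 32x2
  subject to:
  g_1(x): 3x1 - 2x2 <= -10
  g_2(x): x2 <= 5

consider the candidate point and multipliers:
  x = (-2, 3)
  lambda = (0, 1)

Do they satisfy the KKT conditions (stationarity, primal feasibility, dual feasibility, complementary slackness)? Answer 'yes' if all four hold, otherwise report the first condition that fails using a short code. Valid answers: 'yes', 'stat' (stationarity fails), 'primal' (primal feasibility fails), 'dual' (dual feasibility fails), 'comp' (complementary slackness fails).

Gradient of f: grad f(x) = Q x + c = (0, -1)
Constraint values g_i(x) = a_i^T x - b_i:
  g_1((-2, 3)) = -2
  g_2((-2, 3)) = -2
Stationarity residual: grad f(x) + sum_i lambda_i a_i = (0, 0)
  -> stationarity OK
Primal feasibility (all g_i <= 0): OK
Dual feasibility (all lambda_i >= 0): OK
Complementary slackness (lambda_i * g_i(x) = 0 for all i): FAILS

Verdict: the first failing condition is complementary_slackness -> comp.

comp


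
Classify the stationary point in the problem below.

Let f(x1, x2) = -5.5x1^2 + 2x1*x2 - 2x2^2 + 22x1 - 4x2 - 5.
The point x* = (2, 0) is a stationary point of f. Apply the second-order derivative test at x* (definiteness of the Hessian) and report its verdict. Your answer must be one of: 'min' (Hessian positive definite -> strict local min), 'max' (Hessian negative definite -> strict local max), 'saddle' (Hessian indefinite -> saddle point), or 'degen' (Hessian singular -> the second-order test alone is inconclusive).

Compute the Hessian H = grad^2 f:
  H = [[-11, 2], [2, -4]]
Verify stationarity: grad f(x*) = H x* + g = (0, 0).
Eigenvalues of H: -11.5311, -3.4689.
Both eigenvalues < 0, so H is negative definite -> x* is a strict local max.

max


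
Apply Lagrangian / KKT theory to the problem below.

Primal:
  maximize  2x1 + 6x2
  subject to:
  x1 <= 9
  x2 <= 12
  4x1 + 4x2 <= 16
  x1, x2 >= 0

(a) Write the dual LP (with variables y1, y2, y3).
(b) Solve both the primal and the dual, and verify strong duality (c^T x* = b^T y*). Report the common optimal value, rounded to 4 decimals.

The standard primal-dual pair for 'max c^T x s.t. A x <= b, x >= 0' is:
  Dual:  min b^T y  s.t.  A^T y >= c,  y >= 0.

So the dual LP is:
  minimize  9y1 + 12y2 + 16y3
  subject to:
    y1 + 4y3 >= 2
    y2 + 4y3 >= 6
    y1, y2, y3 >= 0

Solving the primal: x* = (0, 4).
  primal value c^T x* = 24.
Solving the dual: y* = (0, 0, 1.5).
  dual value b^T y* = 24.
Strong duality: c^T x* = b^T y*. Confirmed.

24


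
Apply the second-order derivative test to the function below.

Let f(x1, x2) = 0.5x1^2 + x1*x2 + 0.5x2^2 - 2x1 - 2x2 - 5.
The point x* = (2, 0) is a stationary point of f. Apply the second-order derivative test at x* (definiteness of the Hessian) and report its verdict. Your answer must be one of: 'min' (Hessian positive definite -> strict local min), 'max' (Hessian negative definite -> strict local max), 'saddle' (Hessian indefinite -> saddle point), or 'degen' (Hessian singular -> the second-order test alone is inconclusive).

Compute the Hessian H = grad^2 f:
  H = [[1, 1], [1, 1]]
Verify stationarity: grad f(x*) = H x* + g = (0, 0).
Eigenvalues of H: 0, 2.
H has a zero eigenvalue (singular; positive semidefinite but not definite), so H is neither positive definite, negative definite, nor indefinite. The second-order test alone is inconclusive -> degen.
(Indeed, f is constant along the null direction of H through x*, so x* is not a strict local extremum.)

degen


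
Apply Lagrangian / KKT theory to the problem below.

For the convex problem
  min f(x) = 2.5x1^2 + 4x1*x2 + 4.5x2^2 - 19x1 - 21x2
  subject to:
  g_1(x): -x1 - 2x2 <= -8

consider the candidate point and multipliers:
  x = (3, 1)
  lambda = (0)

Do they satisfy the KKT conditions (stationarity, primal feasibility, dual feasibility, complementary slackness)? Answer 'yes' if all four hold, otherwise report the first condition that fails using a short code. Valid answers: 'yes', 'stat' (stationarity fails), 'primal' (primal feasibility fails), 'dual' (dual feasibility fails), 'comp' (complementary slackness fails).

Gradient of f: grad f(x) = Q x + c = (0, 0)
Constraint values g_i(x) = a_i^T x - b_i:
  g_1((3, 1)) = 3
Stationarity residual: grad f(x) + sum_i lambda_i a_i = (0, 0)
  -> stationarity OK
Primal feasibility (all g_i <= 0): FAILS
Dual feasibility (all lambda_i >= 0): OK
Complementary slackness (lambda_i * g_i(x) = 0 for all i): OK

Verdict: the first failing condition is primal_feasibility -> primal.

primal


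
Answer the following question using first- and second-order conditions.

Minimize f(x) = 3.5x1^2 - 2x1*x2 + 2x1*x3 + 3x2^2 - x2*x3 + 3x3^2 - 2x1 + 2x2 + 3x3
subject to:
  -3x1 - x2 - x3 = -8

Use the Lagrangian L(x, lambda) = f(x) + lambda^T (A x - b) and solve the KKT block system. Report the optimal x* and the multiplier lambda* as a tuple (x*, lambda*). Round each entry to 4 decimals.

Form the Lagrangian:
  L(x, lambda) = (1/2) x^T Q x + c^T x + lambda^T (A x - b)
Stationarity (grad_x L = 0): Q x + c + A^T lambda = 0.
Primal feasibility: A x = b.

This gives the KKT block system:
  [ Q   A^T ] [ x     ]   [-c ]
  [ A    0  ] [ lambda ] = [ b ]

Solving the linear system:
  x*      = (2.461, 1.0831, -0.466)
  lambda* = (4.0428)
  f(x*)   = 14.0945

x* = (2.461, 1.0831, -0.466), lambda* = (4.0428)


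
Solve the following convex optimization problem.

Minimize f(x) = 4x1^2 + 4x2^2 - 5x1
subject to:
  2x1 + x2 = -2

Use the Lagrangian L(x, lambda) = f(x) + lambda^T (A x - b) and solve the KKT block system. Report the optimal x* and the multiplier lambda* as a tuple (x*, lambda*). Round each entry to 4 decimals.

Form the Lagrangian:
  L(x, lambda) = (1/2) x^T Q x + c^T x + lambda^T (A x - b)
Stationarity (grad_x L = 0): Q x + c + A^T lambda = 0.
Primal feasibility: A x = b.

This gives the KKT block system:
  [ Q   A^T ] [ x     ]   [-c ]
  [ A    0  ] [ lambda ] = [ b ]

Solving the linear system:
  x*      = (-0.675, -0.65)
  lambda* = (5.2)
  f(x*)   = 6.8875

x* = (-0.675, -0.65), lambda* = (5.2)


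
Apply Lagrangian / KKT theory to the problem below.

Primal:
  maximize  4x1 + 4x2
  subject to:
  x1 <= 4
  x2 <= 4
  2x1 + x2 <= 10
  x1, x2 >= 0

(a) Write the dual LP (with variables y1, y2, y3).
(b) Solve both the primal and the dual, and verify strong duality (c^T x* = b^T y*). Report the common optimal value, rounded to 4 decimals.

The standard primal-dual pair for 'max c^T x s.t. A x <= b, x >= 0' is:
  Dual:  min b^T y  s.t.  A^T y >= c,  y >= 0.

So the dual LP is:
  minimize  4y1 + 4y2 + 10y3
  subject to:
    y1 + 2y3 >= 4
    y2 + y3 >= 4
    y1, y2, y3 >= 0

Solving the primal: x* = (3, 4).
  primal value c^T x* = 28.
Solving the dual: y* = (0, 2, 2).
  dual value b^T y* = 28.
Strong duality: c^T x* = b^T y*. Confirmed.

28


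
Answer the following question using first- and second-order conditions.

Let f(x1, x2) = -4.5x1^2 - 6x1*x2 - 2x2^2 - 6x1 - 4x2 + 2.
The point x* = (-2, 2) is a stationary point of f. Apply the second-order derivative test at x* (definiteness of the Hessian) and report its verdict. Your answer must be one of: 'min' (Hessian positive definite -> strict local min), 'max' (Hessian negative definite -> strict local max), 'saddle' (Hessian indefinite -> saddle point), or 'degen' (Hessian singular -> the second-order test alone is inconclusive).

Compute the Hessian H = grad^2 f:
  H = [[-9, -6], [-6, -4]]
Verify stationarity: grad f(x*) = H x* + g = (0, 0).
Eigenvalues of H: -13, 0.
H has a zero eigenvalue (singular; negative semidefinite but not definite), so H is neither positive definite, negative definite, nor indefinite. The second-order test alone is inconclusive -> degen.
(Indeed, f is constant along the null direction of H through x*, so x* is not a strict local extremum.)

degen


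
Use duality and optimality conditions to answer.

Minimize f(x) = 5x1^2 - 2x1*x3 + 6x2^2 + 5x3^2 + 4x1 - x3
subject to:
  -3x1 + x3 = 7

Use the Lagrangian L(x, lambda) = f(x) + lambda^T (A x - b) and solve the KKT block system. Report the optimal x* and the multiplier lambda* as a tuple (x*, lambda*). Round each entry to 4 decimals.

Form the Lagrangian:
  L(x, lambda) = (1/2) x^T Q x + c^T x + lambda^T (A x - b)
Stationarity (grad_x L = 0): Q x + c + A^T lambda = 0.
Primal feasibility: A x = b.

This gives the KKT block system:
  [ Q   A^T ] [ x     ]   [-c ]
  [ A    0  ] [ lambda ] = [ b ]

Solving the linear system:
  x*      = (-2.2386, 0, 0.2841)
  lambda* = (-6.3182)
  f(x*)   = 17.4943

x* = (-2.2386, 0, 0.2841), lambda* = (-6.3182)


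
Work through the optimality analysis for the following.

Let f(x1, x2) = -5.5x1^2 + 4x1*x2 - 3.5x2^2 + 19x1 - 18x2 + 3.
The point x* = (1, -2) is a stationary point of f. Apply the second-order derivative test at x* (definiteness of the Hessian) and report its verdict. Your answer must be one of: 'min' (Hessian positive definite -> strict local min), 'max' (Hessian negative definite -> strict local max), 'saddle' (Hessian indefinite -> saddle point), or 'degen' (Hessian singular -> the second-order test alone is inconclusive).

Compute the Hessian H = grad^2 f:
  H = [[-11, 4], [4, -7]]
Verify stationarity: grad f(x*) = H x* + g = (0, 0).
Eigenvalues of H: -13.4721, -4.5279.
Both eigenvalues < 0, so H is negative definite -> x* is a strict local max.

max


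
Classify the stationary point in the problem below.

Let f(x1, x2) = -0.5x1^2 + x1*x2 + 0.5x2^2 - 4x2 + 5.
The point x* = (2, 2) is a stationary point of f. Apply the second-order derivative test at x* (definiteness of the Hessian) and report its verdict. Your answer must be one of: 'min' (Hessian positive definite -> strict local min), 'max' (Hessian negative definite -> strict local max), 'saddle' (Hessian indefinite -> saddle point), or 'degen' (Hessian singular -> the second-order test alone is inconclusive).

Compute the Hessian H = grad^2 f:
  H = [[-1, 1], [1, 1]]
Verify stationarity: grad f(x*) = H x* + g = (0, 0).
Eigenvalues of H: -1.4142, 1.4142.
Eigenvalues have mixed signs, so H is indefinite -> x* is a saddle point.

saddle


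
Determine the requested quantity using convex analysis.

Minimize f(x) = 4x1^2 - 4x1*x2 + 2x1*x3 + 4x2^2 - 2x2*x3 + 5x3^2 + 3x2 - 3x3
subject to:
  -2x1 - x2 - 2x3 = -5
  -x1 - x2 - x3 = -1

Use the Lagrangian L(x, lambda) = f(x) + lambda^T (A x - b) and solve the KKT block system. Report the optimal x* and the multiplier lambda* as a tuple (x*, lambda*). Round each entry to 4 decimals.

Form the Lagrangian:
  L(x, lambda) = (1/2) x^T Q x + c^T x + lambda^T (A x - b)
Stationarity (grad_x L = 0): Q x + c + A^T lambda = 0.
Primal feasibility: A x = b.

This gives the KKT block system:
  [ Q   A^T ] [ x     ]   [-c ]
  [ A    0  ] [ lambda ] = [ b ]

Solving the linear system:
  x*      = (1.6429, -3, 2.3571)
  lambda* = (62.1429, -94.4286)
  f(x*)   = 100.1071

x* = (1.6429, -3, 2.3571), lambda* = (62.1429, -94.4286)


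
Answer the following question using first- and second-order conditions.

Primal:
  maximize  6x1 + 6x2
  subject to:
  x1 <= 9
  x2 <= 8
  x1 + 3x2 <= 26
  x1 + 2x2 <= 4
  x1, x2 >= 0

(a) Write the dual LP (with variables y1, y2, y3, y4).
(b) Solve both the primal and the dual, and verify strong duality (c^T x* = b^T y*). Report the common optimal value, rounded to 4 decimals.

The standard primal-dual pair for 'max c^T x s.t. A x <= b, x >= 0' is:
  Dual:  min b^T y  s.t.  A^T y >= c,  y >= 0.

So the dual LP is:
  minimize  9y1 + 8y2 + 26y3 + 4y4
  subject to:
    y1 + y3 + y4 >= 6
    y2 + 3y3 + 2y4 >= 6
    y1, y2, y3, y4 >= 0

Solving the primal: x* = (4, 0).
  primal value c^T x* = 24.
Solving the dual: y* = (0, 0, 0, 6).
  dual value b^T y* = 24.
Strong duality: c^T x* = b^T y*. Confirmed.

24


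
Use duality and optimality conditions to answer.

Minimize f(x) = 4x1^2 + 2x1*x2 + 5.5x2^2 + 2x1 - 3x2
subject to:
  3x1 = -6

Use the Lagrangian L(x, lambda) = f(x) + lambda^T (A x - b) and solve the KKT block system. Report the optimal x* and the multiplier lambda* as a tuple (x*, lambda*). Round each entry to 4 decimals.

Form the Lagrangian:
  L(x, lambda) = (1/2) x^T Q x + c^T x + lambda^T (A x - b)
Stationarity (grad_x L = 0): Q x + c + A^T lambda = 0.
Primal feasibility: A x = b.

This gives the KKT block system:
  [ Q   A^T ] [ x     ]   [-c ]
  [ A    0  ] [ lambda ] = [ b ]

Solving the linear system:
  x*      = (-2, 0.6364)
  lambda* = (4.2424)
  f(x*)   = 9.7727

x* = (-2, 0.6364), lambda* = (4.2424)


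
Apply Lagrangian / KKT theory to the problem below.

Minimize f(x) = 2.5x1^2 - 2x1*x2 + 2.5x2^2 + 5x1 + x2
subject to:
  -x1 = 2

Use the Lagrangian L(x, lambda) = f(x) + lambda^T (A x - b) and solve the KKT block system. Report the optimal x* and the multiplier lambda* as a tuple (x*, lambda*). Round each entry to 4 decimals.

Form the Lagrangian:
  L(x, lambda) = (1/2) x^T Q x + c^T x + lambda^T (A x - b)
Stationarity (grad_x L = 0): Q x + c + A^T lambda = 0.
Primal feasibility: A x = b.

This gives the KKT block system:
  [ Q   A^T ] [ x     ]   [-c ]
  [ A    0  ] [ lambda ] = [ b ]

Solving the linear system:
  x*      = (-2, -1)
  lambda* = (-3)
  f(x*)   = -2.5

x* = (-2, -1), lambda* = (-3)


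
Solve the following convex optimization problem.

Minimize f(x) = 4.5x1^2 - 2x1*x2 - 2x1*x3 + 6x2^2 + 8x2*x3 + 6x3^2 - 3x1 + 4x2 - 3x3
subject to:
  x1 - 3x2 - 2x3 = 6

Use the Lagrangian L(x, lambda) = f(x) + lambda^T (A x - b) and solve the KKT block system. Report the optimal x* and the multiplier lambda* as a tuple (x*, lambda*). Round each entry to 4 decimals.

Form the Lagrangian:
  L(x, lambda) = (1/2) x^T Q x + c^T x + lambda^T (A x - b)
Stationarity (grad_x L = 0): Q x + c + A^T lambda = 0.
Primal feasibility: A x = b.

This gives the KKT block system:
  [ Q   A^T ] [ x     ]   [-c ]
  [ A    0  ] [ lambda ] = [ b ]

Solving the linear system:
  x*      = (0.6978, -2.3806, 0.9198)
  lambda* = (-6.2015)
  f(x*)   = 11.417

x* = (0.6978, -2.3806, 0.9198), lambda* = (-6.2015)


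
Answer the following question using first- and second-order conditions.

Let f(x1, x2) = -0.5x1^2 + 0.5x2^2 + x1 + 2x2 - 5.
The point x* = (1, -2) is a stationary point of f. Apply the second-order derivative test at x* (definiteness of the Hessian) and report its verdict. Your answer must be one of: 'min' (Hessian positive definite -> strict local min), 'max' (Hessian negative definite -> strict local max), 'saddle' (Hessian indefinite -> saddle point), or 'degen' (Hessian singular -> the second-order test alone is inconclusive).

Compute the Hessian H = grad^2 f:
  H = [[-1, 0], [0, 1]]
Verify stationarity: grad f(x*) = H x* + g = (0, 0).
Eigenvalues of H: -1, 1.
Eigenvalues have mixed signs, so H is indefinite -> x* is a saddle point.

saddle


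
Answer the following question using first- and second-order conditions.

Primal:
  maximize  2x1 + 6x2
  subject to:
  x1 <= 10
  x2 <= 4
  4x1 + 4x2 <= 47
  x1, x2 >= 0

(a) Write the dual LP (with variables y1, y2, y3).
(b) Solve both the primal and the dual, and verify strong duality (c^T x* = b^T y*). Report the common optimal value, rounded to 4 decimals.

The standard primal-dual pair for 'max c^T x s.t. A x <= b, x >= 0' is:
  Dual:  min b^T y  s.t.  A^T y >= c,  y >= 0.

So the dual LP is:
  minimize  10y1 + 4y2 + 47y3
  subject to:
    y1 + 4y3 >= 2
    y2 + 4y3 >= 6
    y1, y2, y3 >= 0

Solving the primal: x* = (7.75, 4).
  primal value c^T x* = 39.5.
Solving the dual: y* = (0, 4, 0.5).
  dual value b^T y* = 39.5.
Strong duality: c^T x* = b^T y*. Confirmed.

39.5


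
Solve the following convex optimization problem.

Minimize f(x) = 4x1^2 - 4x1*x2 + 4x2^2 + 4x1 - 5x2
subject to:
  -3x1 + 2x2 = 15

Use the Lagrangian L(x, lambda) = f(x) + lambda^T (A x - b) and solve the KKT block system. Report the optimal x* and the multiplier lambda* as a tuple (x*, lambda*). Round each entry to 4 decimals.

Form the Lagrangian:
  L(x, lambda) = (1/2) x^T Q x + c^T x + lambda^T (A x - b)
Stationarity (grad_x L = 0): Q x + c + A^T lambda = 0.
Primal feasibility: A x = b.

This gives the KKT block system:
  [ Q   A^T ] [ x     ]   [-c ]
  [ A    0  ] [ lambda ] = [ b ]

Solving the linear system:
  x*      = (-4.0357, 1.4464)
  lambda* = (-11.3571)
  f(x*)   = 73.4911

x* = (-4.0357, 1.4464), lambda* = (-11.3571)


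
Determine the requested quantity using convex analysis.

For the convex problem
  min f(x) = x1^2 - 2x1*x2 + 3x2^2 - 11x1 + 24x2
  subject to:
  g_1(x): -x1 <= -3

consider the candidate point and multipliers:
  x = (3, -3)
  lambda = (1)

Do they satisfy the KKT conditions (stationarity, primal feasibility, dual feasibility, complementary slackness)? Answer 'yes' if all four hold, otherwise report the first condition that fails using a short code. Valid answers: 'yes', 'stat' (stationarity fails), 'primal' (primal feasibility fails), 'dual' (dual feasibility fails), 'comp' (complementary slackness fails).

Gradient of f: grad f(x) = Q x + c = (1, 0)
Constraint values g_i(x) = a_i^T x - b_i:
  g_1((3, -3)) = 0
Stationarity residual: grad f(x) + sum_i lambda_i a_i = (0, 0)
  -> stationarity OK
Primal feasibility (all g_i <= 0): OK
Dual feasibility (all lambda_i >= 0): OK
Complementary slackness (lambda_i * g_i(x) = 0 for all i): OK

Verdict: yes, KKT holds.

yes


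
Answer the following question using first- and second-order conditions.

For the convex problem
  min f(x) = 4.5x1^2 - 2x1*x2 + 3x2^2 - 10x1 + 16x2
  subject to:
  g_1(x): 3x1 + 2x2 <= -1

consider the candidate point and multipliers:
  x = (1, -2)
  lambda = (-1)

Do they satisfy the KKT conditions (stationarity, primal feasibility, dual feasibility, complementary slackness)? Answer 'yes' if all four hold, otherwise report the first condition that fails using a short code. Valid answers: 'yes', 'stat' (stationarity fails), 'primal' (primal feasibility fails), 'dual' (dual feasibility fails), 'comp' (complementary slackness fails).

Gradient of f: grad f(x) = Q x + c = (3, 2)
Constraint values g_i(x) = a_i^T x - b_i:
  g_1((1, -2)) = 0
Stationarity residual: grad f(x) + sum_i lambda_i a_i = (0, 0)
  -> stationarity OK
Primal feasibility (all g_i <= 0): OK
Dual feasibility (all lambda_i >= 0): FAILS
Complementary slackness (lambda_i * g_i(x) = 0 for all i): OK

Verdict: the first failing condition is dual_feasibility -> dual.

dual


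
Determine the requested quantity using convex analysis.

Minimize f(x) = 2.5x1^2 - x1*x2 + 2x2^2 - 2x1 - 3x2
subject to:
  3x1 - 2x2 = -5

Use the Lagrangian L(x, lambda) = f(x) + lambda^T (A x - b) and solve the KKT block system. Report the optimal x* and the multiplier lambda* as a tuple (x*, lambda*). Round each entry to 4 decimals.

Form the Lagrangian:
  L(x, lambda) = (1/2) x^T Q x + c^T x + lambda^T (A x - b)
Stationarity (grad_x L = 0): Q x + c + A^T lambda = 0.
Primal feasibility: A x = b.

This gives the KKT block system:
  [ Q   A^T ] [ x     ]   [-c ]
  [ A    0  ] [ lambda ] = [ b ]

Solving the linear system:
  x*      = (-0.5455, 1.6818)
  lambda* = (2.1364)
  f(x*)   = 3.3636

x* = (-0.5455, 1.6818), lambda* = (2.1364)


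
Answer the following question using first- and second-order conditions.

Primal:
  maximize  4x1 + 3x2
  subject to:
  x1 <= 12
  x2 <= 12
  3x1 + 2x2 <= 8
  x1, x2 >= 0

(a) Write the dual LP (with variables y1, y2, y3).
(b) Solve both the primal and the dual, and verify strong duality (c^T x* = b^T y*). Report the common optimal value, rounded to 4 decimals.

The standard primal-dual pair for 'max c^T x s.t. A x <= b, x >= 0' is:
  Dual:  min b^T y  s.t.  A^T y >= c,  y >= 0.

So the dual LP is:
  minimize  12y1 + 12y2 + 8y3
  subject to:
    y1 + 3y3 >= 4
    y2 + 2y3 >= 3
    y1, y2, y3 >= 0

Solving the primal: x* = (0, 4).
  primal value c^T x* = 12.
Solving the dual: y* = (0, 0, 1.5).
  dual value b^T y* = 12.
Strong duality: c^T x* = b^T y*. Confirmed.

12


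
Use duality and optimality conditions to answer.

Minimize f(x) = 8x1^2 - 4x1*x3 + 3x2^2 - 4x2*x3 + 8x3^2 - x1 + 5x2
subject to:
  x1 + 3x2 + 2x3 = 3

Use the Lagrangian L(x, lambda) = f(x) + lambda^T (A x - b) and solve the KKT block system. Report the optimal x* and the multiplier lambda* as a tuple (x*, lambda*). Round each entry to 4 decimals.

Form the Lagrangian:
  L(x, lambda) = (1/2) x^T Q x + c^T x + lambda^T (A x - b)
Stationarity (grad_x L = 0): Q x + c + A^T lambda = 0.
Primal feasibility: A x = b.

This gives the KKT block system:
  [ Q   A^T ] [ x     ]   [-c ]
  [ A    0  ] [ lambda ] = [ b ]

Solving the linear system:
  x*      = (0.3192, 0.567, 0.49)
  lambda* = (-2.1473)
  f(x*)   = 4.4788

x* = (0.3192, 0.567, 0.49), lambda* = (-2.1473)


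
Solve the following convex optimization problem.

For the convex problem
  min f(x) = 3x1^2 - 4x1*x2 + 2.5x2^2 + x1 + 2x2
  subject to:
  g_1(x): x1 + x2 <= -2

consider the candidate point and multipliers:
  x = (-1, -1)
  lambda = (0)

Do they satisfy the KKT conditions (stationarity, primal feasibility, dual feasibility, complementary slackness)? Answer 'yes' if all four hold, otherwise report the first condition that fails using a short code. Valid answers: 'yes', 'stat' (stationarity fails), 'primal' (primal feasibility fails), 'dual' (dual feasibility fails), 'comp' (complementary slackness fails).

Gradient of f: grad f(x) = Q x + c = (-1, 1)
Constraint values g_i(x) = a_i^T x - b_i:
  g_1((-1, -1)) = 0
Stationarity residual: grad f(x) + sum_i lambda_i a_i = (-1, 1)
  -> stationarity FAILS
Primal feasibility (all g_i <= 0): OK
Dual feasibility (all lambda_i >= 0): OK
Complementary slackness (lambda_i * g_i(x) = 0 for all i): OK

Verdict: the first failing condition is stationarity -> stat.

stat


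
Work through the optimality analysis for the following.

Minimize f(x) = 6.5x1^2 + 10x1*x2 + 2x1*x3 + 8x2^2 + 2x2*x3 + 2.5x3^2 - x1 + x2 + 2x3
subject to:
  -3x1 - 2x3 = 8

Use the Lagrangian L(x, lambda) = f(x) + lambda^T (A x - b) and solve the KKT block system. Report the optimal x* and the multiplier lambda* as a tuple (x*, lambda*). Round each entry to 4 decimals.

Form the Lagrangian:
  L(x, lambda) = (1/2) x^T Q x + c^T x + lambda^T (A x - b)
Stationarity (grad_x L = 0): Q x + c + A^T lambda = 0.
Primal feasibility: A x = b.

This gives the KKT block system:
  [ Q   A^T ] [ x     ]   [-c ]
  [ A    0  ] [ lambda ] = [ b ]

Solving the linear system:
  x*      = (-1.3868, 1.0442, -1.9198)
  lambda* = (-4.142)
  f(x*)   = 15.8637

x* = (-1.3868, 1.0442, -1.9198), lambda* = (-4.142)


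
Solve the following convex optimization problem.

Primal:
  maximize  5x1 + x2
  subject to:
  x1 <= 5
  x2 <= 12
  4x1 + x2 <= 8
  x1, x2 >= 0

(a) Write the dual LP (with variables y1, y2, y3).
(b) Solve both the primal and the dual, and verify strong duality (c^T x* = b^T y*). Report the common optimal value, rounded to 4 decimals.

The standard primal-dual pair for 'max c^T x s.t. A x <= b, x >= 0' is:
  Dual:  min b^T y  s.t.  A^T y >= c,  y >= 0.

So the dual LP is:
  minimize  5y1 + 12y2 + 8y3
  subject to:
    y1 + 4y3 >= 5
    y2 + y3 >= 1
    y1, y2, y3 >= 0

Solving the primal: x* = (2, 0).
  primal value c^T x* = 10.
Solving the dual: y* = (0, 0, 1.25).
  dual value b^T y* = 10.
Strong duality: c^T x* = b^T y*. Confirmed.

10


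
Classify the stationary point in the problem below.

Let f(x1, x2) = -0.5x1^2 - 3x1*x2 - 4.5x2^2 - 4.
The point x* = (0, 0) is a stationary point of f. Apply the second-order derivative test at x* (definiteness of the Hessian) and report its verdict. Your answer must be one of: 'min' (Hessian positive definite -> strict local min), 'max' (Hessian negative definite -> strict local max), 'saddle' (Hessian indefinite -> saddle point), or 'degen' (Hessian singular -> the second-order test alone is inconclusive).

Compute the Hessian H = grad^2 f:
  H = [[-1, -3], [-3, -9]]
Verify stationarity: grad f(x*) = H x* + g = (0, 0).
Eigenvalues of H: -10, 0.
H has a zero eigenvalue (singular; negative semidefinite but not definite), so H is neither positive definite, negative definite, nor indefinite. The second-order test alone is inconclusive -> degen.
(Indeed, f is constant along the null direction of H through x*, so x* is not a strict local extremum.)

degen


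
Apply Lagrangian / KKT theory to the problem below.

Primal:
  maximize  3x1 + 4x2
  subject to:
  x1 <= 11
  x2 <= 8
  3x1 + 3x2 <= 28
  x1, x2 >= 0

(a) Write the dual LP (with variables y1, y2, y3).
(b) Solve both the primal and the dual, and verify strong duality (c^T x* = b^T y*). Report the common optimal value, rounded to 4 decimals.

The standard primal-dual pair for 'max c^T x s.t. A x <= b, x >= 0' is:
  Dual:  min b^T y  s.t.  A^T y >= c,  y >= 0.

So the dual LP is:
  minimize  11y1 + 8y2 + 28y3
  subject to:
    y1 + 3y3 >= 3
    y2 + 3y3 >= 4
    y1, y2, y3 >= 0

Solving the primal: x* = (1.3333, 8).
  primal value c^T x* = 36.
Solving the dual: y* = (0, 1, 1).
  dual value b^T y* = 36.
Strong duality: c^T x* = b^T y*. Confirmed.

36


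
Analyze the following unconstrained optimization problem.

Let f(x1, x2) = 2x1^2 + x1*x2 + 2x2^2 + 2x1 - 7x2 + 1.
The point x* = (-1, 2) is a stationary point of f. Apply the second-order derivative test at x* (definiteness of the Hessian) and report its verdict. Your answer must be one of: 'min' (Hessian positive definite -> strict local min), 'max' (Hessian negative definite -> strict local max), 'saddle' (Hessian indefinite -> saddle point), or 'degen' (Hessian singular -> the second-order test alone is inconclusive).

Compute the Hessian H = grad^2 f:
  H = [[4, 1], [1, 4]]
Verify stationarity: grad f(x*) = H x* + g = (0, 0).
Eigenvalues of H: 3, 5.
Both eigenvalues > 0, so H is positive definite -> x* is a strict local min.

min


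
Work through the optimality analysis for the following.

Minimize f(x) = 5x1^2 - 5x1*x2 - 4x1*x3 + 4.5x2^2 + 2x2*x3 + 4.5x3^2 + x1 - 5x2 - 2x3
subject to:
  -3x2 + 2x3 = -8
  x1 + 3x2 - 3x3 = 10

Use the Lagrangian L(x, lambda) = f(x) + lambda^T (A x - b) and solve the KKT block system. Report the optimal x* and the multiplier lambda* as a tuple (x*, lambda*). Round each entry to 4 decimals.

Form the Lagrangian:
  L(x, lambda) = (1/2) x^T Q x + c^T x + lambda^T (A x - b)
Stationarity (grad_x L = 0): Q x + c + A^T lambda = 0.
Primal feasibility: A x = b.

This gives the KKT block system:
  [ Q   A^T ] [ x     ]   [-c ]
  [ A    0  ] [ lambda ] = [ b ]

Solving the linear system:
  x*      = (1.1818, 2.1212, -0.8182)
  lambda* = (-3.303, -5.4848)
  f(x*)   = 10.3182

x* = (1.1818, 2.1212, -0.8182), lambda* = (-3.303, -5.4848)


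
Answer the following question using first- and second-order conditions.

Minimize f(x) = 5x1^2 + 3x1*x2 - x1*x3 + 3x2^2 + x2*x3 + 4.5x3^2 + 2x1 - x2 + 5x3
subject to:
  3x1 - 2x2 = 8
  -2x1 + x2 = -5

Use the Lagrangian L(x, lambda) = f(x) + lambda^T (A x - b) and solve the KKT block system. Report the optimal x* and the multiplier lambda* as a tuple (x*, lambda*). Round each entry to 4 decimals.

Form the Lagrangian:
  L(x, lambda) = (1/2) x^T Q x + c^T x + lambda^T (A x - b)
Stationarity (grad_x L = 0): Q x + c + A^T lambda = 0.
Primal feasibility: A x = b.

This gives the KKT block system:
  [ Q   A^T ] [ x     ]   [-c ]
  [ A    0  ] [ lambda ] = [ b ]

Solving the linear system:
  x*      = (2, -1, -0.2222)
  lambda* = (16.7778, 34.7778)
  f(x*)   = 21.7778

x* = (2, -1, -0.2222), lambda* = (16.7778, 34.7778)


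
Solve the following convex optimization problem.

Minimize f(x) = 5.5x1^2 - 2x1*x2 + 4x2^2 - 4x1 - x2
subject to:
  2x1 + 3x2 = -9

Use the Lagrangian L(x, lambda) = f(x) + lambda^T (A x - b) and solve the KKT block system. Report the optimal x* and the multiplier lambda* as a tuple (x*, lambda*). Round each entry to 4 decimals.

Form the Lagrangian:
  L(x, lambda) = (1/2) x^T Q x + c^T x + lambda^T (A x - b)
Stationarity (grad_x L = 0): Q x + c + A^T lambda = 0.
Primal feasibility: A x = b.

This gives the KKT block system:
  [ Q   A^T ] [ x     ]   [-c ]
  [ A    0  ] [ lambda ] = [ b ]

Solving the linear system:
  x*      = (-1.0839, -2.2774)
  lambda* = (5.6839)
  f(x*)   = 28.8839

x* = (-1.0839, -2.2774), lambda* = (5.6839)


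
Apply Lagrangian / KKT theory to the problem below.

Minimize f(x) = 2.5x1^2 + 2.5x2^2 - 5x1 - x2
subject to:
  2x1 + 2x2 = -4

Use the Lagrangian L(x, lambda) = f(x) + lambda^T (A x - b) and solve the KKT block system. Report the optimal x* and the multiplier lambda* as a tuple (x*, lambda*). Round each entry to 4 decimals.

Form the Lagrangian:
  L(x, lambda) = (1/2) x^T Q x + c^T x + lambda^T (A x - b)
Stationarity (grad_x L = 0): Q x + c + A^T lambda = 0.
Primal feasibility: A x = b.

This gives the KKT block system:
  [ Q   A^T ] [ x     ]   [-c ]
  [ A    0  ] [ lambda ] = [ b ]

Solving the linear system:
  x*      = (-0.6, -1.4)
  lambda* = (4)
  f(x*)   = 10.2

x* = (-0.6, -1.4), lambda* = (4)


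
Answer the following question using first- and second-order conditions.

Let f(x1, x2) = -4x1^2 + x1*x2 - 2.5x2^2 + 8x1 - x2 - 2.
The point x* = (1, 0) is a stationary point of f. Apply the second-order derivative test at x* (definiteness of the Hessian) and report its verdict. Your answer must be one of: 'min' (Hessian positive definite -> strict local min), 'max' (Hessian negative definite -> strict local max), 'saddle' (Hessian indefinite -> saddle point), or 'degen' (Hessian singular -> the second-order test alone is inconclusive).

Compute the Hessian H = grad^2 f:
  H = [[-8, 1], [1, -5]]
Verify stationarity: grad f(x*) = H x* + g = (0, 0).
Eigenvalues of H: -8.3028, -4.6972.
Both eigenvalues < 0, so H is negative definite -> x* is a strict local max.

max
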